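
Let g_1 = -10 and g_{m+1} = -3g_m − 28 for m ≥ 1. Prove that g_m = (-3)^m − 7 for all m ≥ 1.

Base case: g_1 = -10, and (-3)^1 − 7 = -3 − 7 = -10.
Assume g_k = (-3)^k − 7 for some k ≥ 1.
Then g_{k+1} = -3g_k − 28 = -3·((-3)^k − 7) − 28 = -3·(-3)^k + 21 − 28 = (-3)^{k+1} − 7.
By induction, g_m = (-3)^m − 7 for all m ≥ 1.

g_m = (-3)^m − 7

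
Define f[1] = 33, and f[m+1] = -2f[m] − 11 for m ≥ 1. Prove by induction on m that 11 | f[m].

Base case: f[1] = 33 = 11·3, so 11 | f[1].
Assume 11 | f[j], so f[j] = 11t for some integer t.
Then f[j+1] = -2f[j] − 11 = -2·(11t) − 11 = 11(-2t − 1), so 11 | f[j+1].
By induction, 11 | f[m] for all m ≥ 1.

11 | f[m]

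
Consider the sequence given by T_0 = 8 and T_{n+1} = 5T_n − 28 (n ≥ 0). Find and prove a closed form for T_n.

Claim: T_n = 5^n + 7.

Base case: T_0 = 8, and 5^0 + 7 = 1 + 7 = 8.
Assume T_j = 5^j + 7 for some j ≥ 0.
Then T_{j+1} = 5T_j − 28 = 5·(5^j + 7) − 28 = 5^{j+1} + 35 − 28 = 5^{j+1} + 7.
By induction, T_n = 5^n + 7 for all n ≥ 0.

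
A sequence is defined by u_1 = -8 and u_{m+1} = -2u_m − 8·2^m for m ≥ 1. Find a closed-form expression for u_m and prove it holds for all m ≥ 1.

Claim: u_m = 2·(-2)^m − 2·2^m.

Base case: u_1 = -8, and 2·(-2)^1 − 2·2^1 = -4 − 4 = -8.
Assume u_j = 2·(-2)^j − 2·2^j for some j ≥ 1.
Then u_{j+1} = -2u_j − 8·2^j = -2·(2·(-2)^j − 2·2^j) − 8·2^j = 2·(-2)^{j+1} + 4·2^j − 8·2^j = 2·(-2)^{j+1} − 4·2^j = 2·(-2)^{j+1} − 2·2^{j+1}.
By induction, u_m = 2·(-2)^m − 2·2^m for all m ≥ 1.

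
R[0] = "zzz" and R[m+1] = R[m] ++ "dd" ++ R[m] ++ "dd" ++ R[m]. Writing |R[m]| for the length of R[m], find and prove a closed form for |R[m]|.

Claim: |R[m]| = 5·3^m − 2.

Base case: |R[0]| = 3, and 5·3^0 − 2 = 3.
Assume |R[r]| = 5·3^r − 2.
Then |R[r+1]| = 3|R[r]| + 4 = 3(5·3^r − 2) + 4 = 5·3^{r+1} − 6 + 4 = 5·3^{r+1} − 2.
So the formula holds for r+1, and by induction |R[m]| = 5·3^m − 2 for all m ≥ 0.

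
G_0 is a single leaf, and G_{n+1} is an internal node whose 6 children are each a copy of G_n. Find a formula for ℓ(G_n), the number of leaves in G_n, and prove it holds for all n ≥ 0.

Claim: ℓ(G_n) = 6^n.

Base case: ℓ(G_0) = 1, and 6^0 = 1.
Assume ℓ(G_r) = 6^r.
Then ℓ(G_{r+1}) = 6·ℓ(G_r) = 6·6^r = 6^{r+1}.
Hence ℓ(G_n) = 6^n for every n ≥ 0, by induction.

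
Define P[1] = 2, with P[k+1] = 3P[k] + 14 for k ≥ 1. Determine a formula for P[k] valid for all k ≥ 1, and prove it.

Claim: P[k] = 3^{k+1} − 7.

Base case: P[1] = 2, and 3^{1+1} − 7 = 9 − 7 = 2.
Assume P[m] = 3^{m+1} − 7 for some m ≥ 1.
Then P[m+1] = 3P[m] + 14 = 3·(3^{m+1} − 7) + 14 = 3^{m+2} − 21 + 14 = 3^{m+2} − 7.
By induction, P[k] = 3^{k+1} − 7 for all k ≥ 1.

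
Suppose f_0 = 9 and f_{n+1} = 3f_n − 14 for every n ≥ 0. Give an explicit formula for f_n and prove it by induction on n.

Claim: f_n = 2·3^n + 7.

Base case: f_0 = 9, and 2·3^0 + 7 = 2 + 7 = 9.
Assume f_r = 2·3^r + 7 for some r ≥ 0.
Then f_{r+1} = 3f_r − 14 = 3·(2·3^r + 7) − 14 = 6·3^r + 21 − 14 = 2·3^{r+1} + 7.
This completes the inductive step, so f_n = 2·3^n + 7 for all n ≥ 0.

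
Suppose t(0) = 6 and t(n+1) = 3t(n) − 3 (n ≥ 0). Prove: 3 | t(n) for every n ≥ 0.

Base case: t(0) = 6 = 3·2, so 3 | t(0).
Assume 3 | t(r), so t(r) = 3s for some integer s.
Then t(r+1) = 3t(r) − 3 = 3·(3s) − 3 = 3(3s − 1), so 3 | t(r+1).
Hence 3 | t(n) for every n ≥ 0, by induction.

3 | t(n)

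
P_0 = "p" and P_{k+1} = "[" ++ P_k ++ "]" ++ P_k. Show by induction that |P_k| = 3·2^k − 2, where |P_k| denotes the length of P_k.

Base case: |P_0| = 1, and 3·2^0 − 2 = 1.
Assume |P_j| = 3·2^j − 2.
Then |P_{j+1}| = 1 + |P_j| + 1 + |P_j| = 2|P_j| + 2 = 2(3·2^j − 2) + 2 = 3·2^{j+1} − 4 + 2 = 3·2^{j+1} − 2.
This completes the inductive step, so |P_k| = 3·2^k − 2 for all k ≥ 0.

|P_k| = 3·2^k − 2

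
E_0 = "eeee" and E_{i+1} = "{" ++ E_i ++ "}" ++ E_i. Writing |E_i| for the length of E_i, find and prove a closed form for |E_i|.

Claim: |E_i| = 6·2^i − 2.

Base case: |E_0| = 4, and 6·2^0 − 2 = 4.
Assume |E_k| = 6·2^k − 2.
Then |E_{k+1}| = 1 + |E_k| + 1 + |E_k| = 2|E_k| + 2 = 2(6·2^k − 2) + 2 = 6·2^{k+1} − 4 + 2 = 6·2^{k+1} − 2.
By induction, |E_i| = 6·2^i − 2 for all i ≥ 0.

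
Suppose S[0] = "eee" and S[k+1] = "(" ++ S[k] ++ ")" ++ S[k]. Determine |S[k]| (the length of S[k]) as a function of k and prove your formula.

Claim: |S[k]| = 5·2^k − 2.

Base case: |S[0]| = 3, and 5·2^0 − 2 = 3.
Assume |S[m]| = 5·2^m − 2.
Then |S[m+1]| = 1 + |S[m]| + 1 + |S[m]| = 2|S[m]| + 2 = 2(5·2^m − 2) + 2 = 5·2^{m+1} − 4 + 2 = 5·2^{m+1} − 2.
By induction, |S[k]| = 5·2^k − 2 for all k ≥ 0.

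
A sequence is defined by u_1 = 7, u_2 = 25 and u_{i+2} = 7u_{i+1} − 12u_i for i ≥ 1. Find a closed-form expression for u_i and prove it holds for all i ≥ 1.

Claim: u_i = 4^i + 3^i.

Base cases: u_1 = 7 and 4^1 + 3^1 = 7; u_2 = 25 and 4^2 + 3^2 = 25.
Assume u_j = 4^j + 3^j for all 1 ≤ j ≤ r, where r ≥ 2.
Then u_{r+1} = 7u_r − 12u_{r−1} = 7·(4^r + 3^r) − 12·(4^{r−1} + 3^{r−1}) = (7·4 − 12)4^{r−1} + (7·3 − 12)3^{r−1} = 16·4^{r−1} + 9·3^{r−1} = 4^{r+1} + 3^{r+1}.
So the formula holds for r+1, and by strong induction u_i = 4^i + 3^i for all i ≥ 1.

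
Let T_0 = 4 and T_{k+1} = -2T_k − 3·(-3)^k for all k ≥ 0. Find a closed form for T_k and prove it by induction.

Claim: T_k = (-2)^k + 3·(-3)^k.

Base case: T_0 = 4, and (-2)^0 + 3·(-3)^0 = 1 + 3 = 4.
Assume T_j = (-2)^j + 3·(-3)^j for some j ≥ 0.
Then T_{j+1} = -2T_j − 3·(-3)^j = -2·((-2)^j + 3·(-3)^j) − 3·(-3)^j = (-2)^{j+1} − 6·(-3)^j − 3·(-3)^j = (-2)^{j+1} − 9·(-3)^j = (-2)^{j+1} + 3·(-3)^{j+1}.
So the formula holds for j+1, and by induction T_k = (-2)^k + 3·(-3)^k for all k ≥ 0.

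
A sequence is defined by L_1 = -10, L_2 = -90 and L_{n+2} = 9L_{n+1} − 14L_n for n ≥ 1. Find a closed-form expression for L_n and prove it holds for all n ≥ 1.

Claim: L_n = 2·2^n − 2·7^n.

Base cases: L_1 = -10 and 2·2^1 − 2·7^1 = -10; L_2 = -90 and 2·2^2 − 2·7^2 = -90.
Assume L_j = 2·2^j − 2·7^j for all 1 ≤ j ≤ m, where m ≥ 2.
Then L_{m+1} = 9L_m − 14L_{m−1} = 9·(2·2^m − 2·7^m) − 14·(2·2^{m−1} − 2·7^{m−1}) = 2·(9·2 − 14)2^{m−1} − 2·(9·7 − 14)7^{m−1} = 8·2^{m−1} − 98·7^{m−1} = 2·2^{m+1} − 2·7^{m+1}.
So the formula holds for m+1, and by strong induction L_n = 2·2^n − 2·7^n for all n ≥ 1.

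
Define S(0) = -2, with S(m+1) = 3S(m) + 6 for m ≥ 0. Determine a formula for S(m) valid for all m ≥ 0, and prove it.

Claim: S(m) = 3^m − 3.

Base case: S(0) = -2, and 3^0 − 3 = 1 − 3 = -2.
Assume S(j) = 3^j − 3 for some j ≥ 0.
Then S(j+1) = 3S(j) + 6 = 3·(3^j − 3) + 6 = 3^{j+1} − 9 + 6 = 3^{j+1} − 3.
By induction, S(m) = 3^m − 3 for all m ≥ 0.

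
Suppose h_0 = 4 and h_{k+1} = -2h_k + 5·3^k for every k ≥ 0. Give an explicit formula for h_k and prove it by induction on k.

Claim: h_k = 3·(-2)^k + 3^k.

Base case: h_0 = 4, and 3·(-2)^0 + 3^0 = 3 + 1 = 4.
Assume h_m = 3·(-2)^m + 3^m for some m ≥ 0.
Then h_{m+1} = -2h_m + 5·3^m = -2·(3·(-2)^m + 3^m) + 5·3^m = 3·(-2)^{m+1} − 2·3^m + 5·3^m = 3·(-2)^{m+1} + 3·3^m = 3·(-2)^{m+1} + 3^{m+1}.
Hence h_k = 3·(-2)^k + 3^k for every k ≥ 0, by induction.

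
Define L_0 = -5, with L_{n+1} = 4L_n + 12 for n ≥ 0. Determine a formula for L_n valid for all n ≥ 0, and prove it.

Claim: L_n = -4^n − 4.

Base case: L_0 = -5, and -4^0 − 4 = -1 − 4 = -5.
Assume L_r = -4^r − 4 for some r ≥ 0.
Then L_{r+1} = 4L_r + 12 = 4·(-4^r − 4) + 12 = -4^{r+1} − 16 + 12 = -4^{r+1} − 4.
By induction, L_n = -4^n − 4 for all n ≥ 0.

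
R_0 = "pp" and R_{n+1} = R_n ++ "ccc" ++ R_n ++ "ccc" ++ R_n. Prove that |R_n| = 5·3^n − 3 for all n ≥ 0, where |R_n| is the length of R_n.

Base case: |R_0| = 2, and 5·3^0 − 3 = 2.
Assume |R_k| = 5·3^k − 3.
Then |R_{k+1}| = 3|R_k| + 6 = 3(5·3^k − 3) + 6 = 5·3^{k+1} − 9 + 6 = 5·3^{k+1} − 3.
This completes the inductive step, so |R_n| = 5·3^n − 3 for all n ≥ 0.

|R_n| = 5·3^n − 3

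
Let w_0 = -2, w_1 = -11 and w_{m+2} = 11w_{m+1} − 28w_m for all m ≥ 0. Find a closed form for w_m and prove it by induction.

Claim: w_m = -4^m − 7^m.

Base cases: w_0 = -2 and -4^0 − 7^0 = -2; w_1 = -11 and -4^1 − 7^1 = -11.
Assume w_j = -4^j − 7^j for all 0 ≤ j ≤ r, where r ≥ 1.
Then w_{r+1} = 11w_r − 28w_{r−1} = 11·(-4^r − 7^r) − 28·(-4^{r−1} − 7^{r−1}) = -(11·4 − 28)4^{r−1} − (11·7 − 28)7^{r−1} = -16·4^{r−1} − 49·7^{r−1} = -4^{r+1} − 7^{r+1}.
So the formula holds for r+1, and by strong induction w_m = -4^m − 7^m for all m ≥ 0.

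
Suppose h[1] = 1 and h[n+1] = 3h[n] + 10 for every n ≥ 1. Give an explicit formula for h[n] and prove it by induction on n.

Claim: h[n] = 2·3^n − 5.

Base case: h[1] = 1, and 2·3^1 − 5 = 6 − 5 = 1.
Assume h[k] = 2·3^k − 5 for some k ≥ 1.
Then h[k+1] = 3h[k] + 10 = 3·(2·3^k − 5) + 10 = 6·3^k − 15 + 10 = 2·3^{k+1} − 5.
So the formula holds for k+1, and by induction h[n] = 2·3^n − 5 for all n ≥ 1.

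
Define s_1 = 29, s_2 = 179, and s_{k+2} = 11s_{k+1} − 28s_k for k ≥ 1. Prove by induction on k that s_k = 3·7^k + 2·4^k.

Base cases: s_1 = 29 and 3·7^1 + 2·4^1 = 29; s_2 = 179 and 3·7^2 + 2·4^2 = 179.
Assume s_j = 3·7^j + 2·4^j for all 1 ≤ j ≤ r, where r ≥ 2.
Then s_{r+1} = 11s_r − 28s_{r−1} = 11·(3·7^r + 2·4^r) − 28·(3·7^{r−1} + 2·4^{r−1}) = 3·(11·7 − 28)7^{r−1} + 2·(11·4 − 28)4^{r−1} = 147·7^{r−1} + 32·4^{r−1} = 3·7^{r+1} + 2·4^{r+1}.
Hence s_k = 3·7^k + 2·4^k for every k ≥ 1, by strong induction.

s_k = 3·7^k + 2·4^k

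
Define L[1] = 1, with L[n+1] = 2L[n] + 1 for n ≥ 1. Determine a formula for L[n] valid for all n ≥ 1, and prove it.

Claim: L[n] = 2^n − 1.

Base case: L[1] = 1, and 2^1 − 1 = 2 − 1 = 1.
Assume L[r] = 2^r − 1 for some r ≥ 1.
Then L[r+1] = 2L[r] + 1 = 2·(2^r − 1) + 1 = 2^{r+1} − 2 + 1 = 2^{r+1} − 1.
This completes the inductive step, so L[n] = 2^n − 1 for all n ≥ 1.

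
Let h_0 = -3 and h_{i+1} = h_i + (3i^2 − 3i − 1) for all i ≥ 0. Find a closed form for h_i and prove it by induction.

Claim: h_i = i^3 − 3i^2 + i − 3.

Base case: h_0 = -3, and 0^3 − 3·0^2 + 0 − 3 = -3.
Assume h_j = j^3 − 3j^2 + j − 3.
Then h_{j+1} = h_j + (3j^2 − 3j − 1) = (j^3 − 3j^2 + j − 3) + (3j^2 − 3j − 1) = j^3 − 2j − 4,
and (j+1)^3 − 3·(j+1)^2 + (j+1) − 3 = j^3 − 2j − 4.
This completes the inductive step, so h_i = i^3 − 3i^2 + i − 3 for all i ≥ 0.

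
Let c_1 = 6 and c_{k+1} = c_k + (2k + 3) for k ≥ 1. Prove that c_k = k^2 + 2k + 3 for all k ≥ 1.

Base case: c_1 = 6, and 1^2 + 2·1 + 3 = 6.
Assume c_j = j^2 + 2j + 3.
Then c_{j+1} = c_j + (2j + 3) = (j^2 + 2j + 3) + (2j + 3) = j^2 + 4j + 6,
and (j+1)^2 + 2·(j+1) + 3 = j^2 + 4j + 6.
Hence c_k = k^2 + 2k + 3 for every k ≥ 1, by induction.

c_k = k^2 + 2k + 3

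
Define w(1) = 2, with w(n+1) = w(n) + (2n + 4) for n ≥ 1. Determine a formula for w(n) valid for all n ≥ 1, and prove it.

Claim: w(n) = n^2 + 3n − 2.

Base case: w(1) = 2, and 1^2 + 3·1 − 2 = 2.
Assume w(r) = r^2 + 3r − 2.
Then w(r+1) = w(r) + (2r + 4) = (r^2 + 3r − 2) + (2r + 4) = r^2 + 5r + 2,
and (r+1)^2 + 3·(r+1) − 2 = r^2 + 5r + 2.
This completes the inductive step, so w(n) = n^2 + 3n − 2 for all n ≥ 1.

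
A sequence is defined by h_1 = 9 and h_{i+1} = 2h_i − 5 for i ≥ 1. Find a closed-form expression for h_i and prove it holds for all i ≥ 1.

Claim: h_i = 2^{i+1} + 5.

Base case: h_1 = 9, and 2^{1+1} + 5 = 4 + 5 = 9.
Assume h_k = 2^{k+1} + 5 for some k ≥ 1.
Then h_{k+1} = 2h_k − 5 = 2·(2^{k+1} + 5) − 5 = 2^{k+2} + 10 − 5 = 2^{k+2} + 5.
So the formula holds for k+1, and by induction h_i = 2^{i+1} + 5 for all i ≥ 1.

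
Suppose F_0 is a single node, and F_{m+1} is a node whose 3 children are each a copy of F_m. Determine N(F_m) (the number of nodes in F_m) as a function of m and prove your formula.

Claim: N(F_m) = (3^{m+1} − 1)/2.

Base case: N(F_0) = 1, and (3^{0+1} − 1)/2 = 1.
Assume N(F_r) = (3^{r+1} − 1)/2.
Then N(F_{r+1}) = 1 + 3N(F_r) = 1 + 3·(3^{r+1} − 1)/2 = 1 + (3^{r+2} − 3)/2 = (2 + 3^{r+2} − 3)/2 = (3^{r+2} − 1)/2.
By induction, N(F_m) = (3^{m+1} − 1)/2 for all m ≥ 0.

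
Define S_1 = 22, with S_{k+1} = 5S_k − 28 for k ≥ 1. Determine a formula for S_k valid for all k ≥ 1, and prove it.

Claim: S_k = 3·5^k + 7.

Base case: S_1 = 22, and 3·5^1 + 7 = 15 + 7 = 22.
Assume S_j = 3·5^j + 7 for some j ≥ 1.
Then S_{j+1} = 5S_j − 28 = 5·(3·5^j + 7) − 28 = 15·5^j + 35 − 28 = 3·5^{j+1} + 7.
Hence S_k = 3·5^k + 7 for every k ≥ 1, by induction.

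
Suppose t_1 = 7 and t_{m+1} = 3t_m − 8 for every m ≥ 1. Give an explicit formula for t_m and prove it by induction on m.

Claim: t_m = 3^m + 4.

Base case: t_1 = 7, and 3^1 + 4 = 3 + 4 = 7.
Assume t_k = 3^k + 4 for some k ≥ 1.
Then t_{k+1} = 3t_k − 8 = 3·(3^k + 4) − 8 = 3^{k+1} + 12 − 8 = 3^{k+1} + 4.
Hence t_m = 3^m + 4 for every m ≥ 1, by induction.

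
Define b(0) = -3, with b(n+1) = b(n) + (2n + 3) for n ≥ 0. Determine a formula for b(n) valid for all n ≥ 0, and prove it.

Claim: b(n) = n^2 + 2n − 3.

Base case: b(0) = -3, and 0^2 + 2·0 − 3 = -3.
Assume b(m) = m^2 + 2m − 3.
Then b(m+1) = b(m) + (2m + 3) = (m^2 + 2m − 3) + (2m + 3) = m^2 + 4m,
and (m+1)^2 + 2·(m+1) − 3 = m^2 + 4m.
This completes the inductive step, so b(n) = n^2 + 2n − 3 for all n ≥ 0.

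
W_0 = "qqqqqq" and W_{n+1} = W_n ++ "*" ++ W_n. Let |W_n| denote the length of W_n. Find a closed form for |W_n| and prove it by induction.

Claim: |W_n| = 7·2^n − 1.

Base case: |W_0| = 6, and 7·2^0 − 1 = 6.
Assume |W_m| = 7·2^m − 1.
Then |W_{m+1}| = |W_m| + 1 + |W_m| = 2|W_m| + 1 = 2(7·2^m − 1) + 1 = 7·2^{m+1} − 2 + 1 = 7·2^{m+1} − 1.
Hence |W_n| = 7·2^n − 1 for every n ≥ 0, by induction.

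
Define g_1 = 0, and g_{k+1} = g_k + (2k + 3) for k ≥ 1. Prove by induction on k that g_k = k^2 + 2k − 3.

Base case: g_1 = 0, and 1^2 + 2·1 − 3 = 0.
Assume g_m = m^2 + 2m − 3.
Then g_{m+1} = g_m + (2m + 3) = (m^2 + 2m − 3) + (2m + 3) = m^2 + 4m,
and (m+1)^2 + 2·(m+1) − 3 = m^2 + 4m.
Hence g_k = k^2 + 2k − 3 for every k ≥ 1, by induction.

g_k = k^2 + 2k − 3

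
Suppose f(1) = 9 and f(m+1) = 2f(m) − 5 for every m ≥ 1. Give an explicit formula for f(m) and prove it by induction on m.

Claim: f(m) = 2^{m+1} + 5.

Base case: f(1) = 9, and 2^{1+1} + 5 = 4 + 5 = 9.
Assume f(j) = 2^{j+1} + 5 for some j ≥ 1.
Then f(j+1) = 2f(j) − 5 = 2·(2^{j+1} + 5) − 5 = 2^{j+2} + 10 − 5 = 2^{j+2} + 5.
Hence f(m) = 2^{m+1} + 5 for every m ≥ 1, by induction.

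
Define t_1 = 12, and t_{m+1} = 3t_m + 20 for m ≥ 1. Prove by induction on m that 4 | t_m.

Base case: t_1 = 12 = 4·3, so 4 | t_1.
Assume 4 | t_k, so t_k = 4s for some integer s.
Then t_{k+1} = 3t_k + 20 = 3·(4s) + 20 = 4(3s + 5), so 4 | t_{k+1}.
Hence 4 | t_m for every m ≥ 1, by induction.

4 | t_m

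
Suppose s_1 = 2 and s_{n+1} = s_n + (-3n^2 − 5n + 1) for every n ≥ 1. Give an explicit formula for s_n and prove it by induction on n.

Claim: s_n = -n^3 − n^2 + 3n + 1.

Base case: s_1 = 2, and -1^3 − 1^2 + 3·1 + 1 = 2.
Assume s_k = -k^3 − k^2 + 3k + 1.
Then s_{k+1} = s_k + (-3k^2 − 5k + 1) = (-k^3 − k^2 + 3k + 1) + (-3k^2 − 5k + 1) = -k^3 − 4k^2 − 2k + 2,
and -(k+1)^3 − (k+1)^2 + 3·(k+1) + 1 = -k^3 − 4k^2 − 2k + 2.
This completes the inductive step, so s_n = -n^3 − n^2 + 3n + 1 for all n ≥ 1.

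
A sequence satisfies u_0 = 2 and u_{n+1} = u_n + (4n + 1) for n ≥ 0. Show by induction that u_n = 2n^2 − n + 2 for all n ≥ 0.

Base case: u_0 = 2, and 2·0^2 − 0 + 2 = 2.
Assume u_m = 2m^2 − m + 2.
Then u_{m+1} = u_m + (4m + 1) = (2m^2 − m + 2) + (4m + 1) = 2m^2 + 3m + 3,
and 2·(m+1)^2 − (m+1) + 2 = 2m^2 + 3m + 3.
Hence u_n = 2n^2 − n + 2 for every n ≥ 0, by induction.

u_n = 2n^2 − n + 2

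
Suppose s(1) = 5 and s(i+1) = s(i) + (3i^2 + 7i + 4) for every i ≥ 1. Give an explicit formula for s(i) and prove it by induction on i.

Claim: s(i) = i^3 + 2i^2 + i + 1.

Base case: s(1) = 5, and 1^3 + 2·1^2 + 1 + 1 = 5.
Assume s(k) = k^3 + 2k^2 + k + 1.
Then s(k+1) = s(k) + (3k^2 + 7k + 4) = (k^3 + 2k^2 + k + 1) + (3k^2 + 7k + 4) = k^3 + 5k^2 + 8k + 5,
and (k+1)^3 + 2·(k+1)^2 + (k+1) + 1 = k^3 + 5k^2 + 8k + 5.
By induction, s(i) = i^3 + 2i^2 + i + 1 for all i ≥ 1.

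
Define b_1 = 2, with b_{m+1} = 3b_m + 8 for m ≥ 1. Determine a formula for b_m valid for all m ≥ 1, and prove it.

Claim: b_m = 2·3^m − 4.

Base case: b_1 = 2, and 2·3^1 − 4 = 6 − 4 = 2.
Assume b_j = 2·3^j − 4 for some j ≥ 1.
Then b_{j+1} = 3b_j + 8 = 3·(2·3^j − 4) + 8 = 6·3^j − 12 + 8 = 2·3^{j+1} − 4.
So the formula holds for j+1, and by induction b_m = 2·3^m − 4 for all m ≥ 1.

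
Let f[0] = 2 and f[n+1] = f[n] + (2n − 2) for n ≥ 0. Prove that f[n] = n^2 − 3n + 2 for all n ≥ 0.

Base case: f[0] = 2, and 0^2 − 3·0 + 2 = 2.
Assume f[k] = k^2 − 3k + 2.
Then f[k+1] = f[k] + (2k − 2) = (k^2 − 3k + 2) + (2k − 2) = k^2 − k,
and (k+1)^2 − 3·(k+1) + 2 = k^2 − k.
This completes the inductive step, so f[n] = n^2 − 3n + 2 for all n ≥ 0.

f[n] = n^2 − 3n + 2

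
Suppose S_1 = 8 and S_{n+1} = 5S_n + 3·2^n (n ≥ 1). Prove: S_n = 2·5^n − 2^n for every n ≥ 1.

Base case: S_1 = 8, and 2·5^1 − 2^1 = 10 − 2 = 8.
Assume S_r = 2·5^r − 2^r for some r ≥ 1.
Then S_{r+1} = 5S_r + 3·2^r = 5·(2·5^r − 2^r) + 3·2^r = 2·5^{r+1} − 5·2^r + 3·2^r = 2·5^{r+1} − 2·2^r = 2·5^{r+1} − 2^{r+1}.
Hence S_n = 2·5^n − 2^n for every n ≥ 1, by induction.

S_n = 2·5^n − 2^n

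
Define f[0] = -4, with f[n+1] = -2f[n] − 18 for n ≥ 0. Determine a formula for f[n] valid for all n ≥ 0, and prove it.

Claim: f[n] = 2·(-2)^n − 6.

Base case: f[0] = -4, and 2·(-2)^0 − 6 = 2 − 6 = -4.
Assume f[k] = 2·(-2)^k − 6 for some k ≥ 0.
Then f[k+1] = -2f[k] − 18 = -2·(2·(-2)^k − 6) − 18 = -4·(-2)^k + 12 − 18 = 2·(-2)^{k+1} − 6.
So the formula holds for k+1, and by induction f[n] = 2·(-2)^n − 6 for all n ≥ 0.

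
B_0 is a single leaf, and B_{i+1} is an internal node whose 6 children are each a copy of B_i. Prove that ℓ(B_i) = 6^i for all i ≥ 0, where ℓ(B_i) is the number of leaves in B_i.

Base case: ℓ(B_0) = 1, and 6^0 = 1.
Assume ℓ(B_j) = 6^j.
Then ℓ(B_{j+1}) = 6·ℓ(B_j) = 6·6^j = 6^{j+1}.
This completes the inductive step, so ℓ(B_i) = 6^i for all i ≥ 0.

ℓ(B_i) = 6^i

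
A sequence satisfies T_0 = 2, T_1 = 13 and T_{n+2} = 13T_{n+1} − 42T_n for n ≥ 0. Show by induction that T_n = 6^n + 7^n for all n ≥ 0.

Base cases: T_0 = 2 and 6^0 + 7^0 = 2; T_1 = 13 and 6^1 + 7^1 = 13.
Assume T_j = 6^j + 7^j for all 0 ≤ j ≤ k, where k ≥ 1.
Then T_{k+1} = 13T_k − 42T_{k−1} = 13·(6^k + 7^k) − 42·(6^{k−1} + 7^{k−1}) = (13·6 − 42)6^{k−1} + (13·7 − 42)7^{k−1} = 36·6^{k−1} + 49·7^{k−1} = 6^{k+1} + 7^{k+1}.
So the formula holds for k+1, and by strong induction T_n = 6^n + 7^n for all n ≥ 0.

T_n = 6^n + 7^n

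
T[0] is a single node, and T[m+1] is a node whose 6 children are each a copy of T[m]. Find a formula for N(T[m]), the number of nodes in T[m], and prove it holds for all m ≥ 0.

Claim: N(T[m]) = (6^{m+1} − 1)/5.

Base case: N(T[0]) = 1, and (6^{0+1} − 1)/5 = 1.
Assume N(T[k]) = (6^{k+1} − 1)/5.
Then N(T[k+1]) = 1 + 6N(T[k]) = 1 + 6·(6^{k+1} − 1)/5 = 1 + (6^{k+2} − 6)/5 = (5 + 6^{k+2} − 6)/5 = (6^{k+2} − 1)/5.
By induction, N(T[m]) = (6^{m+1} − 1)/5 for all m ≥ 0.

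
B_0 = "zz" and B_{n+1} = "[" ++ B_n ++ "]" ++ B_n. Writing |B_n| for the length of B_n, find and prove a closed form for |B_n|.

Claim: |B_n| = 2^{n+2} − 2.

Base case: |B_0| = 2, and 2^{0+2} − 2 = 2.
Assume |B_m| = 2^{m+2} − 2.
Then |B_{m+1}| = 1 + |B_m| + 1 + |B_m| = 2|B_m| + 2 = 2(2^{m+2} − 2) + 2 = 2^{m+3} − 4 + 2 = 2^{m+3} − 2.
By induction, |B_n| = 2^{n+2} − 2 for all n ≥ 0.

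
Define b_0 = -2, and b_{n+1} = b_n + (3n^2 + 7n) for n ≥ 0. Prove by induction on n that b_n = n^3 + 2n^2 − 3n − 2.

Base case: b_0 = -2, and 0^3 + 2·0^2 − 3·0 − 2 = -2.
Assume b_k = k^3 + 2k^2 − 3k − 2.
Then b_{k+1} = b_k + (3k^2 + 7k) = (k^3 + 2k^2 − 3k − 2) + (3k^2 + 7k) = k^3 + 5k^2 + 4k − 2,
and (k+1)^3 + 2·(k+1)^2 − 3·(k+1) − 2 = k^3 + 5k^2 + 4k − 2.
This completes the inductive step, so b_n = n^3 + 2n^2 − 3n − 2 for all n ≥ 0.

b_n = n^3 + 2n^2 − 3n − 2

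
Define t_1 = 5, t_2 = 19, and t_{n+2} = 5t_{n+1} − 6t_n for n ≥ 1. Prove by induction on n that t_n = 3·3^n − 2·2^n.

Base cases: t_1 = 5 and 3·3^1 − 2·2^1 = 5; t_2 = 19 and 3·3^2 − 2·2^2 = 19.
Assume t_i = 3·3^i − 2·2^i for all 1 ≤ i ≤ j, where j ≥ 2.
Then t_{j+1} = 5t_j − 6t_{j−1} = 5·(3·3^j − 2·2^j) − 6·(3·3^{j−1} − 2·2^{j−1}) = 3·(5·3 − 6)3^{j−1} − 2·(5·2 − 6)2^{j−1} = 27·3^{j−1} − 8·2^{j−1} = 3·3^{j+1} − 2·2^{j+1}.
Hence t_n = 3·3^n − 2·2^n for every n ≥ 1, by strong induction.

t_n = 3·3^n − 2·2^n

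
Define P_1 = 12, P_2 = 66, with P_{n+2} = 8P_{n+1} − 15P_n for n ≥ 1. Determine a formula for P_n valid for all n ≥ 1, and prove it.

Claim: P_n = 3·5^n − 3^n.

Base cases: P_1 = 12 and 3·5^1 − 3^1 = 12; P_2 = 66 and 3·5^2 − 3^2 = 66.
Assume P_j = 3·5^j − 3^j for all 1 ≤ j ≤ r, where r ≥ 2.
Then P_{r+1} = 8P_r − 15P_{r−1} = 8·(3·5^r − 3^r) − 15·(3·5^{r−1} − 3^{r−1}) = 3·(8·5 − 15)5^{r−1} − (8·3 − 15)3^{r−1} = 75·5^{r−1} − 9·3^{r−1} = 3·5^{r+1} − 3^{r+1}.
By strong induction, P_n = 3·5^n − 3^n for all n ≥ 1.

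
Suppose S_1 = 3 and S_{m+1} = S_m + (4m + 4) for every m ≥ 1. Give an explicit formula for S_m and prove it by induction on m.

Claim: S_m = 2m^2 + 2m − 1.

Base case: S_1 = 3, and 2·1^2 + 2·1 − 1 = 3.
Assume S_j = 2j^2 + 2j − 1.
Then S_{j+1} = S_j + (4j + 4) = (2j^2 + 2j − 1) + (4j + 4) = 2j^2 + 6j + 3,
and 2·(j+1)^2 + 2·(j+1) − 1 = 2j^2 + 6j + 3.
This completes the inductive step, so S_m = 2m^2 + 2m − 1 for all m ≥ 1.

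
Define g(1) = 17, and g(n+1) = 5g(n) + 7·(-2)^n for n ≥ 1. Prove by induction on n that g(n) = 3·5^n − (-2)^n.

Base case: g(1) = 17, and 3·5^1 − (-2)^1 = 15 + 2 = 17.
Assume g(r) = 3·5^r − (-2)^r for some r ≥ 1.
Then g(r+1) = 5g(r) + 7·(-2)^r = 5·(3·5^r − (-2)^r) + 7·(-2)^r = 3·5^{r+1} − 5·(-2)^r + 7·(-2)^r = 3·5^{r+1} + 2·(-2)^r = 3·5^{r+1} − (-2)^{r+1}.
So the formula holds for r+1, and by induction g(n) = 3·5^n − (-2)^n for all n ≥ 1.

g(n) = 3·5^n − (-2)^n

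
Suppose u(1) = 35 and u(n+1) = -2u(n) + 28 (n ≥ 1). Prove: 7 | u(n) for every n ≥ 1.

Base case: u(1) = 35 = 7·5, so 7 | u(1).
Assume 7 | u(j), so u(j) = 7t for some integer t.
Then u(j+1) = -2u(j) + 28 = -2·(7t) + 28 = 7(-2t + 4), so 7 | u(j+1).
By induction, 7 | u(n) for all n ≥ 1.

7 | u(n)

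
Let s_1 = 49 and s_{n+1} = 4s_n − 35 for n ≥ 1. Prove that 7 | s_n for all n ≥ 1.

Base case: s_1 = 49 = 7·7, so 7 | s_1.
Assume 7 | s_j, so s_j = 7t for some integer t.
Then s_{j+1} = 4s_j − 35 = 4·(7t) − 35 = 7(4t − 5), so 7 | s_{j+1}.
Hence 7 | s_n for every n ≥ 1, by induction.

7 | s_n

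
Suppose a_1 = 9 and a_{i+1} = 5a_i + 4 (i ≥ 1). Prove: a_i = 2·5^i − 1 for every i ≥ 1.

Base case: a_1 = 9, and 2·5^1 − 1 = 10 − 1 = 9.
Assume a_j = 2·5^j − 1 for some j ≥ 1.
Then a_{j+1} = 5a_j + 4 = 5·(2·5^j − 1) + 4 = 10·5^j − 5 + 4 = 2·5^{j+1} − 1.
Hence a_i = 2·5^i − 1 for every i ≥ 1, by induction.

a_i = 2·5^i − 1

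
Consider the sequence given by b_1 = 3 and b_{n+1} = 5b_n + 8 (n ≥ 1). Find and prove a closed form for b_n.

Claim: b_n = 5^n − 2.

Base case: b_1 = 3, and 5^1 − 2 = 5 − 2 = 3.
Assume b_m = 5^m − 2 for some m ≥ 1.
Then b_{m+1} = 5b_m + 8 = 5·(5^m − 2) + 8 = 5^{m+1} − 10 + 8 = 5^{m+1} − 2.
So the formula holds for m+1, and by induction b_n = 5^n − 2 for all n ≥ 1.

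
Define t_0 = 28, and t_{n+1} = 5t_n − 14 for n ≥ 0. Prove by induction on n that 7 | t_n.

Base case: t_0 = 28 = 7·4, so 7 | t_0.
Assume 7 | t_j, so t_j = 7s for some integer s.
Then t_{j+1} = 5t_j − 14 = 5·(7s) − 14 = 7(5s − 2), so 7 | t_{j+1}.
Hence 7 | t_n for every n ≥ 0, by induction.

7 | t_n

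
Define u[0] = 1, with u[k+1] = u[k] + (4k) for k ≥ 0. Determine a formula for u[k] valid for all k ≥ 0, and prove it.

Claim: u[k] = 2k^2 − 2k + 1.

Base case: u[0] = 1, and 2·0^2 − 2·0 + 1 = 1.
Assume u[m] = 2m^2 − 2m + 1.
Then u[m+1] = u[m] + (4m) = (2m^2 − 2m + 1) + (4m) = 2m^2 + 2m + 1,
and 2·(m+1)^2 − 2·(m+1) + 1 = 2m^2 + 2m + 1.
By induction, u[k] = 2k^2 − 2k + 1 for all k ≥ 0.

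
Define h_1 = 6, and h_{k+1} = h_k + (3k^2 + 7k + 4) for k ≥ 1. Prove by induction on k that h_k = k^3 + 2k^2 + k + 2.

Base case: h_1 = 6, and 1^3 + 2·1^2 + 1 + 2 = 6.
Assume h_r = r^3 + 2r^2 + r + 2.
Then h_{r+1} = h_r + (3r^2 + 7r + 4) = (r^3 + 2r^2 + r + 2) + (3r^2 + 7r + 4) = r^3 + 5r^2 + 8r + 6,
and (r+1)^3 + 2·(r+1)^2 + (r+1) + 2 = r^3 + 5r^2 + 8r + 6.
By induction, h_k = k^3 + 2k^2 + k + 2 for all k ≥ 1.

h_k = k^3 + 2k^2 + k + 2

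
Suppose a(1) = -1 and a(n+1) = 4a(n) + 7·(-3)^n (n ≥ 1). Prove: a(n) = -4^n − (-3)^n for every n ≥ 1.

Base case: a(1) = -1, and -4^1 − (-3)^1 = -4 + 3 = -1.
Assume a(m) = -4^m − (-3)^m for some m ≥ 1.
Then a(m+1) = 4a(m) + 7·(-3)^m = 4·(-4^m − (-3)^m) + 7·(-3)^m = -4^{m+1} − 4·(-3)^m + 7·(-3)^m = -4^{m+1} + 3·(-3)^m = -4^{m+1} − (-3)^{m+1}.
This completes the inductive step, so a(n) = -4^n − (-3)^n for all n ≥ 1.

a(n) = -4^n − (-3)^n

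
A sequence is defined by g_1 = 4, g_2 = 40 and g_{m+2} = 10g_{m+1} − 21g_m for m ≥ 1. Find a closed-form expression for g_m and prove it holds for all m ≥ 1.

Claim: g_m = -3^m + 7^m.

Base cases: g_1 = 4 and -3^1 + 7^1 = 4; g_2 = 40 and -3^2 + 7^2 = 40.
Assume g_j = -3^j + 7^j for all 1 ≤ j ≤ r, where r ≥ 2.
Then g_{r+1} = 10g_r − 21g_{r−1} = 10·(-3^r + 7^r) − 21·(-3^{r−1} + 7^{r−1}) = -(10·3 − 21)3^{r−1} + (10·7 − 21)7^{r−1} = -9·3^{r−1} + 49·7^{r−1} = -3^{r+1} + 7^{r+1}.
This completes the inductive step, so g_m = -3^m + 7^m for all m ≥ 1.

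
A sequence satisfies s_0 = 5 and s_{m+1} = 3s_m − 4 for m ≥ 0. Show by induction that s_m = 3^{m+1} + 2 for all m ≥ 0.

Base case: s_0 = 5, and 3^{0+1} + 2 = 3 + 2 = 5.
Assume s_r = 3^{r+1} + 2 for some r ≥ 0.
Then s_{r+1} = 3s_r − 4 = 3·(3^{r+1} + 2) − 4 = 3^{r+2} + 6 − 4 = 3^{r+2} + 2.
So the formula holds for r+1, and by induction s_m = 3^{m+1} + 2 for all m ≥ 0.

s_m = 3^{m+1} + 2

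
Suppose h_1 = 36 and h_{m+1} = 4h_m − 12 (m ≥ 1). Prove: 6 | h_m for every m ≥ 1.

Base case: h_1 = 36 = 6·6, so 6 | h_1.
Assume 6 | h_k, so h_k = 6t for some integer t.
Then h_{k+1} = 4h_k − 12 = 4·(6t) − 12 = 6(4t − 2), so 6 | h_{k+1}.
Hence 6 | h_m for every m ≥ 1, by induction.

6 | h_m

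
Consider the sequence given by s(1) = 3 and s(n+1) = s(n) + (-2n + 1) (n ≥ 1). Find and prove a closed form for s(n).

Claim: s(n) = -n^2 + 2n + 2.

Base case: s(1) = 3, and -1^2 + 2·1 + 2 = 3.
Assume s(j) = -j^2 + 2j + 2.
Then s(j+1) = s(j) + (-2j + 1) = (-j^2 + 2j + 2) + (-2j + 1) = -j^2 + 3,
and -(j+1)^2 + 2·(j+1) + 2 = -j^2 + 3.
This completes the inductive step, so s(n) = -n^2 + 2n + 2 for all n ≥ 1.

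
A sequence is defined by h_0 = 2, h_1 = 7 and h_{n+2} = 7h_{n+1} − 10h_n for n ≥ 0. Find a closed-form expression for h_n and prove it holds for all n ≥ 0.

Claim: h_n = 2^n + 5^n.

Base cases: h_0 = 2 and 2^0 + 5^0 = 2; h_1 = 7 and 2^1 + 5^1 = 7.
Assume h_j = 2^j + 5^j for all 0 ≤ j ≤ k, where k ≥ 1.
Then h_{k+1} = 7h_k − 10h_{k−1} = 7·(2^k + 5^k) − 10·(2^{k−1} + 5^{k−1}) = (7·2 − 10)2^{k−1} + (7·5 − 10)5^{k−1} = 4·2^{k−1} + 25·5^{k−1} = 2^{k+1} + 5^{k+1}.
This completes the inductive step, so h_n = 2^n + 5^n for all n ≥ 0.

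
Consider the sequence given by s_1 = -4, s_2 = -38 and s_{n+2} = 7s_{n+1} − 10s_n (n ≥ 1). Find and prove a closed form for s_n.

Claim: s_n = 3·2^n − 2·5^n.

Base cases: s_1 = -4 and 3·2^1 − 2·5^1 = -4; s_2 = -38 and 3·2^2 − 2·5^2 = -38.
Assume s_j = 3·2^j − 2·5^j for all 1 ≤ j ≤ k, where k ≥ 2.
Then s_{k+1} = 7s_k − 10s_{k−1} = 7·(3·2^k − 2·5^k) − 10·(3·2^{k−1} − 2·5^{k−1}) = 3·(7·2 − 10)2^{k−1} − 2·(7·5 − 10)5^{k−1} = 12·2^{k−1} − 50·5^{k−1} = 3·2^{k+1} − 2·5^{k+1}.
By strong induction, s_n = 3·2^n − 2·5^n for all n ≥ 1.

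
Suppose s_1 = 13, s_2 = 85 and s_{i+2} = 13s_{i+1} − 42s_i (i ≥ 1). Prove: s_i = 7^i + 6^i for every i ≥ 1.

Base cases: s_1 = 13 and 7^1 + 6^1 = 13; s_2 = 85 and 7^2 + 6^2 = 85.
Assume s_j = 7^j + 6^j for all 1 ≤ j ≤ k, where k ≥ 2.
Then s_{k+1} = 13s_k − 42s_{k−1} = 13·(7^k + 6^k) − 42·(7^{k−1} + 6^{k−1}) = (13·7 − 42)7^{k−1} + (13·6 − 42)6^{k−1} = 49·7^{k−1} + 36·6^{k−1} = 7^{k+1} + 6^{k+1}.
So the formula holds for k+1, and by strong induction s_i = 7^i + 6^i for all i ≥ 1.

s_i = 7^i + 6^i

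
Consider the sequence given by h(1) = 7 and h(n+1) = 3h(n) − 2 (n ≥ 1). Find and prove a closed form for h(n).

Claim: h(n) = 2·3^n + 1.

Base case: h(1) = 7, and 2·3^1 + 1 = 6 + 1 = 7.
Assume h(r) = 2·3^r + 1 for some r ≥ 1.
Then h(r+1) = 3h(r) − 2 = 3·(2·3^r + 1) − 2 = 6·3^r + 3 − 2 = 2·3^{r+1} + 1.
Hence h(n) = 2·3^n + 1 for every n ≥ 1, by induction.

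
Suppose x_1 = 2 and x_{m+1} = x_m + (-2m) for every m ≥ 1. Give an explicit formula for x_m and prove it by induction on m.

Claim: x_m = -m^2 + m + 2.

Base case: x_1 = 2, and -1^2 + 1 + 2 = 2.
Assume x_k = -k^2 + k + 2.
Then x_{k+1} = x_k + (-2k) = (-k^2 + k + 2) + (-2k) = -k^2 − k + 2,
and -(k+1)^2 + (k+1) + 2 = -k^2 − k + 2.
Hence x_m = -m^2 + m + 2 for every m ≥ 1, by induction.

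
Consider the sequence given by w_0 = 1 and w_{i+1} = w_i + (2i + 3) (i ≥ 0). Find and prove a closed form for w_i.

Claim: w_i = i^2 + 2i + 1.

Base case: w_0 = 1, and 0^2 + 2·0 + 1 = 1.
Assume w_k = k^2 + 2k + 1.
Then w_{k+1} = w_k + (2k + 3) = (k^2 + 2k + 1) + (2k + 3) = k^2 + 4k + 4,
and (k+1)^2 + 2·(k+1) + 1 = k^2 + 4k + 4.
By induction, w_i = i^2 + 2i + 1 for all i ≥ 0.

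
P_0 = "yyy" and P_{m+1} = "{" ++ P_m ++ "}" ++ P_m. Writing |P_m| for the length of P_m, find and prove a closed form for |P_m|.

Claim: |P_m| = 5·2^m − 2.

Base case: |P_0| = 3, and 5·2^0 − 2 = 3.
Assume |P_r| = 5·2^r − 2.
Then |P_{r+1}| = 1 + |P_r| + 1 + |P_r| = 2|P_r| + 2 = 2(5·2^r − 2) + 2 = 5·2^{r+1} − 4 + 2 = 5·2^{r+1} − 2.
By induction, |P_m| = 5·2^m − 2 for all m ≥ 0.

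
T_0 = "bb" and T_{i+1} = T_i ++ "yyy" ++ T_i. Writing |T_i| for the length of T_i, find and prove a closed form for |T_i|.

Claim: |T_i| = 5·2^i − 3.

Base case: |T_0| = 2, and 5·2^0 − 3 = 2.
Assume |T_k| = 5·2^k − 3.
Then |T_{k+1}| = |T_k| + 3 + |T_k| = 2|T_k| + 3 = 2(5·2^k − 3) + 3 = 5·2^{k+1} − 6 + 3 = 5·2^{k+1} − 3.
This completes the inductive step, so |T_i| = 5·2^i − 3 for all i ≥ 0.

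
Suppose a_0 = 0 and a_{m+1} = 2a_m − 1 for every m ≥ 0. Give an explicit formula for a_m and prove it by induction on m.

Claim: a_m = -2^m + 1.

Base case: a_0 = 0, and -2^0 + 1 = -1 + 1 = 0.
Assume a_k = -2^k + 1 for some k ≥ 0.
Then a_{k+1} = 2a_k − 1 = 2·(-2^k + 1) − 1 = -2^{k+1} + 2 − 1 = -2^{k+1} + 1.
So the formula holds for k+1, and by induction a_m = -2^m + 1 for all m ≥ 0.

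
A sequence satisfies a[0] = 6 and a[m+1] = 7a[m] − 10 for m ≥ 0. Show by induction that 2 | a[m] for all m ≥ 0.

Base case: a[0] = 6 = 2·3, so 2 | a[0].
Assume 2 | a[k], so a[k] = 2t for some integer t.
Then a[k+1] = 7a[k] − 10 = 7·(2t) − 10 = 2(7t − 5), so 2 | a[k+1].
Hence 2 | a[m] for every m ≥ 0, by induction.

2 | a[m]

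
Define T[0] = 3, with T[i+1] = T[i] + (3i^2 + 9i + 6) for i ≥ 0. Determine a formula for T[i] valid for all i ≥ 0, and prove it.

Claim: T[i] = i^3 + 3i^2 + 2i + 3.

Base case: T[0] = 3, and 0^3 + 3·0^2 + 2·0 + 3 = 3.
Assume T[j] = j^3 + 3j^2 + 2j + 3.
Then T[j+1] = T[j] + (3j^2 + 9j + 6) = (j^3 + 3j^2 + 2j + 3) + (3j^2 + 9j + 6) = j^3 + 6j^2 + 11j + 9,
and (j+1)^3 + 3·(j+1)^2 + 2·(j+1) + 3 = j^3 + 6j^2 + 11j + 9.
This completes the inductive step, so T[i] = i^3 + 3i^2 + 2i + 3 for all i ≥ 0.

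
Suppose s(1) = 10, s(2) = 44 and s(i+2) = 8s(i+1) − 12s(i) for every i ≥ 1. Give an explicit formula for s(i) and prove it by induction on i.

Claim: s(i) = 2·2^i + 6^i.

Base cases: s(1) = 10 and 2·2^1 + 6^1 = 10; s(2) = 44 and 2·2^2 + 6^2 = 44.
Assume s(j) = 2·2^j + 6^j for all 1 ≤ j ≤ m, where m ≥ 2.
Then s(m+1) = 8s(m) − 12s(m−1) = 8·(2·2^m + 6^m) − 12·(2·2^{m−1} + 6^{m−1}) = 2·(8·2 − 12)2^{m−1} + (8·6 − 12)6^{m−1} = 8·2^{m−1} + 36·6^{m−1} = 2·2^{m+1} + 6^{m+1}.
By strong induction, s(i) = 2·2^i + 6^i for all i ≥ 1.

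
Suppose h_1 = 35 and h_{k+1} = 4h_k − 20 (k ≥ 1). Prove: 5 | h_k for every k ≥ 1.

Base case: h_1 = 35 = 5·7, so 5 | h_1.
Assume 5 | h_r, so h_r = 5t for some integer t.
Then h_{r+1} = 4h_r − 20 = 4·(5t) − 20 = 5(4t − 4), so 5 | h_{r+1}.
This completes the inductive step, so 5 | h_k for all k ≥ 1.

5 | h_k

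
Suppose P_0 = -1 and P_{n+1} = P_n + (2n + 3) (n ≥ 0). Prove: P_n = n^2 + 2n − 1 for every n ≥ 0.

Base case: P_0 = -1, and 0^2 + 2·0 − 1 = -1.
Assume P_j = j^2 + 2j − 1.
Then P_{j+1} = P_j + (2j + 3) = (j^2 + 2j − 1) + (2j + 3) = j^2 + 4j + 2,
and (j+1)^2 + 2·(j+1) − 1 = j^2 + 4j + 2.
Hence P_n = n^2 + 2n − 1 for every n ≥ 0, by induction.

P_n = n^2 + 2n − 1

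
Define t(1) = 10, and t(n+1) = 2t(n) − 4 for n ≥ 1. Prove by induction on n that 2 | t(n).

Base case: t(1) = 10 = 2·5, so 2 | t(1).
Assume 2 | t(r), so t(r) = 2s for some integer s.
Then t(r+1) = 2t(r) − 4 = 2·(2s) − 4 = 2(2s − 2), so 2 | t(r+1).
This completes the inductive step, so 2 | t(n) for all n ≥ 1.

2 | t(n)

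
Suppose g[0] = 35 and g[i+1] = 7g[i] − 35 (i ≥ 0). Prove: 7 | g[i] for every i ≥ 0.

Base case: g[0] = 35 = 7·5, so 7 | g[0].
Assume 7 | g[j], so g[j] = 7t for some integer t.
Then g[j+1] = 7g[j] − 35 = 7·(7t) − 35 = 7(7t − 5), so 7 | g[j+1].
By induction, 7 | g[i] for all i ≥ 0.

7 | g[i]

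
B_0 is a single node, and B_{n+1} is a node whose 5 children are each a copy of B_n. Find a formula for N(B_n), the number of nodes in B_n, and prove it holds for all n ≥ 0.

Claim: N(B_n) = (5^{n+1} − 1)/4.

Base case: N(B_0) = 1, and (5^{0+1} − 1)/4 = 1.
Assume N(B_k) = (5^{k+1} − 1)/4.
Then N(B_{k+1}) = 1 + 5N(B_k) = 1 + 5·(5^{k+1} − 1)/4 = 1 + (5^{k+2} − 5)/4 = (4 + 5^{k+2} − 5)/4 = (5^{k+2} − 1)/4.
Hence N(B_n) = (5^{n+1} − 1)/4 for every n ≥ 0, by induction.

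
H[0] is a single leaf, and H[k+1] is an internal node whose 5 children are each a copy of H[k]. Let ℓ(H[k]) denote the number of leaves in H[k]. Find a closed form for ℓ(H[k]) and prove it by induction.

Claim: ℓ(H[k]) = 5^k.

Base case: ℓ(H[0]) = 1, and 5^0 = 1.
Assume ℓ(H[m]) = 5^m.
Then ℓ(H[m+1]) = 5·ℓ(H[m]) = 5·5^m = 5^{m+1}.
Hence ℓ(H[k]) = 5^k for every k ≥ 0, by induction.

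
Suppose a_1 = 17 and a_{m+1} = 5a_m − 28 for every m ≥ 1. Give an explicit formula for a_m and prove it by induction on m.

Claim: a_m = 2·5^m + 7.

Base case: a_1 = 17, and 2·5^1 + 7 = 10 + 7 = 17.
Assume a_j = 2·5^j + 7 for some j ≥ 1.
Then a_{j+1} = 5a_j − 28 = 5·(2·5^j + 7) − 28 = 10·5^j + 35 − 28 = 2·5^{j+1} + 7.
So the formula holds for j+1, and by induction a_m = 2·5^m + 7 for all m ≥ 1.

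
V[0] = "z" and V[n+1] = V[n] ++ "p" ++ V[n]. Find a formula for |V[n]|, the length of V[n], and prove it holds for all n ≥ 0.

Claim: |V[n]| = 2^{n+1} − 1.

Base case: |V[0]| = 1, and 2^{0+1} − 1 = 1.
Assume |V[k]| = 2^{k+1} − 1.
Then |V[k+1]| = |V[k]| + 1 + |V[k]| = 2|V[k]| + 1 = 2(2^{k+1} − 1) + 1 = 2^{k+2} − 2 + 1 = 2^{k+2} − 1.
By induction, |V[n]| = 2^{n+1} − 1 for all n ≥ 0.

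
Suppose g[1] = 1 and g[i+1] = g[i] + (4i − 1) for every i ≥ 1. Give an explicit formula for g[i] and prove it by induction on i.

Claim: g[i] = 2i^2 − 3i + 2.

Base case: g[1] = 1, and 2·1^2 − 3·1 + 2 = 1.
Assume g[j] = 2j^2 − 3j + 2.
Then g[j+1] = g[j] + (4j − 1) = (2j^2 − 3j + 2) + (4j − 1) = 2j^2 + j + 1,
and 2·(j+1)^2 − 3·(j+1) + 2 = 2j^2 + j + 1.
By induction, g[i] = 2i^2 − 3i + 2 for all i ≥ 1.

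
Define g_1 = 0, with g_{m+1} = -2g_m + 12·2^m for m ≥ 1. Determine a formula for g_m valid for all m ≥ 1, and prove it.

Claim: g_m = 3·(-2)^m + 3·2^m.

Base case: g_1 = 0, and 3·(-2)^1 + 3·2^1 = -6 + 6 = 0.
Assume g_j = 3·(-2)^j + 3·2^j for some j ≥ 1.
Then g_{j+1} = -2g_j + 12·2^j = -2·(3·(-2)^j + 3·2^j) + 12·2^j = 3·(-2)^{j+1} − 6·2^j + 12·2^j = 3·(-2)^{j+1} + 6·2^j = 3·(-2)^{j+1} + 3·2^{j+1}.
By induction, g_m = 3·(-2)^m + 3·2^m for all m ≥ 1.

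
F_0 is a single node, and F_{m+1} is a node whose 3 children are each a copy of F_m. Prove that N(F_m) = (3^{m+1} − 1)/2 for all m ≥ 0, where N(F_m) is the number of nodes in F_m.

Base case: N(F_0) = 1, and (3^{0+1} − 1)/2 = 1.
Assume N(F_r) = (3^{r+1} − 1)/2.
Then N(F_{r+1}) = 1 + 3N(F_r) = 1 + 3·(3^{r+1} − 1)/2 = 1 + (3^{r+2} − 3)/2 = (2 + 3^{r+2} − 3)/2 = (3^{r+2} − 1)/2.
This completes the inductive step, so N(F_m) = (3^{m+1} − 1)/2 for all m ≥ 0.

N(F_m) = (3^{m+1} − 1)/2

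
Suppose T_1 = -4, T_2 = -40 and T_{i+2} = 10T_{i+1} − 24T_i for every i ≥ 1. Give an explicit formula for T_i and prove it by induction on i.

Claim: T_i = 2·4^i − 2·6^i.

Base cases: T_1 = -4 and 2·4^1 − 2·6^1 = -4; T_2 = -40 and 2·4^2 − 2·6^2 = -40.
Assume T_j = 2·4^j − 2·6^j for all 1 ≤ j ≤ r, where r ≥ 2.
Then T_{r+1} = 10T_r − 24T_{r−1} = 10·(2·4^r − 2·6^r) − 24·(2·4^{r−1} − 2·6^{r−1}) = 2·(10·4 − 24)4^{r−1} − 2·(10·6 − 24)6^{r−1} = 32·4^{r−1} − 72·6^{r−1} = 2·4^{r+1} − 2·6^{r+1}.
By strong induction, T_i = 2·4^i − 2·6^i for all i ≥ 1.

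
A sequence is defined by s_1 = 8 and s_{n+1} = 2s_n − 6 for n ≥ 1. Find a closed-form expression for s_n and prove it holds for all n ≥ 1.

Claim: s_n = 2^n + 6.

Base case: s_1 = 8, and 2^1 + 6 = 2 + 6 = 8.
Assume s_k = 2^k + 6 for some k ≥ 1.
Then s_{k+1} = 2s_k − 6 = 2·(2^k + 6) − 6 = 2^{k+1} + 12 − 6 = 2^{k+1} + 6.
By induction, s_n = 2^n + 6 for all n ≥ 1.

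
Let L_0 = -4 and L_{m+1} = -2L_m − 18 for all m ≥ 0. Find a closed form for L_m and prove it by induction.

Claim: L_m = 2·(-2)^m − 6.

Base case: L_0 = -4, and 2·(-2)^0 − 6 = 2 − 6 = -4.
Assume L_k = 2·(-2)^k − 6 for some k ≥ 0.
Then L_{k+1} = -2L_k − 18 = -2·(2·(-2)^k − 6) − 18 = -4·(-2)^k + 12 − 18 = 2·(-2)^{k+1} − 6.
Hence L_m = 2·(-2)^m − 6 for every m ≥ 0, by induction.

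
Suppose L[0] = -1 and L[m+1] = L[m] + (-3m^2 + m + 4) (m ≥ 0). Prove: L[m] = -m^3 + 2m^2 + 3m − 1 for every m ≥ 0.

Base case: L[0] = -1, and -0^3 + 2·0^2 + 3·0 − 1 = -1.
Assume L[r] = -r^3 + 2r^2 + 3r − 1.
Then L[r+1] = L[r] + (-3r^2 + r + 4) = (-r^3 + 2r^2 + 3r − 1) + (-3r^2 + r + 4) = -r^3 − r^2 + 4r + 3,
and -(r+1)^3 + 2·(r+1)^2 + 3·(r+1) − 1 = -r^3 − r^2 + 4r + 3.
This completes the inductive step, so L[m] = -m^3 + 2m^2 + 3m − 1 for all m ≥ 0.

L[m] = -m^3 + 2m^2 + 3m − 1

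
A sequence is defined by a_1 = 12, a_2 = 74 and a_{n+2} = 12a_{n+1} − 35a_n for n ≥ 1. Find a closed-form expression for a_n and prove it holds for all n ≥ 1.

Claim: a_n = 7^n + 5^n.

Base cases: a_1 = 12 and 7^1 + 5^1 = 12; a_2 = 74 and 7^2 + 5^2 = 74.
Assume a_j = 7^j + 5^j for all 1 ≤ j ≤ k, where k ≥ 2.
Then a_{k+1} = 12a_k − 35a_{k−1} = 12·(7^k + 5^k) − 35·(7^{k−1} + 5^{k−1}) = (12·7 − 35)7^{k−1} + (12·5 − 35)5^{k−1} = 49·7^{k−1} + 25·5^{k−1} = 7^{k+1} + 5^{k+1}.
By strong induction, a_n = 7^n + 5^n for all n ≥ 1.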